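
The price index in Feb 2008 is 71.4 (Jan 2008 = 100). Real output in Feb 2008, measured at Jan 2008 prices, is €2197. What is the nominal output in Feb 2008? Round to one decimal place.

1568.7

Nominal = Real × (Index/100) = 2197 × (71.4/100)
        = 2197 × 0.714 = 1568.6580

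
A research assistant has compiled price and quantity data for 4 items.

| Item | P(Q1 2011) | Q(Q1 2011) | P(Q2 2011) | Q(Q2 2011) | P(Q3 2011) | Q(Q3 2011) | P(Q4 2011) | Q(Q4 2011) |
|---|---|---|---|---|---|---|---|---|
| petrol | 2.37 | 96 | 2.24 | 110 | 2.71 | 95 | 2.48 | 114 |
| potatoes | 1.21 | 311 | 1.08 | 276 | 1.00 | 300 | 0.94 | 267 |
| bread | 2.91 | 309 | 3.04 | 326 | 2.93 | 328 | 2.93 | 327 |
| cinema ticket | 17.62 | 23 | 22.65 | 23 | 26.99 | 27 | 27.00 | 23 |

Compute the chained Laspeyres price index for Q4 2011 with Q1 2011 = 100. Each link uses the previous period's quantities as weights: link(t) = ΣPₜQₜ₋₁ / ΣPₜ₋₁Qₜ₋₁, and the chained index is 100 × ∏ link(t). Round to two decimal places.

108.25

Link Q1 2011→Q2 2011:
ΣP(Q2 2011)Q(Q1 2011) = 2.24×96 + 1.08×311 + 3.04×309 + 22.65×23 = 215.04 + 335.88 + 939.36 + 520.95 = 2011.23
ΣP(Q1 2011)Q(Q1 2011) = 2.37×96 + 1.21×311 + 2.91×309 + 17.62×23 = 227.52 + 376.31 + 899.19 + 405.26 = 1908.28
link = 2011.23/1908.28 = 1.053949
Link Q2 2011→Q3 2011:
ΣP(Q3 2011)Q(Q2 2011) = 2.71×110 + 1.00×276 + 2.93×326 + 26.99×23 = 298.1 + 276 + 955.18 + 620.77 = 2150.05
ΣP(Q2 2011)Q(Q2 2011) = 2.24×110 + 1.08×276 + 3.04×326 + 22.65×23 = 246.4 + 298.08 + 991.04 + 520.95 = 2056.47
link = 2150.05/2056.47 = 1.045505
Link Q3 2011→Q4 2011:
ΣP(Q4 2011)Q(Q3 2011) = 2.48×95 + 0.94×300 + 2.93×328 + 27.00×27 = 235.6 + 282 + 961.04 + 729 = 2207.64
ΣP(Q3 2011)Q(Q3 2011) = 2.71×95 + 1.00×300 + 2.93×328 + 26.99×27 = 257.45 + 300 + 961.04 + 728.73 = 2247.22
link = 2207.64/2247.22 = 0.982387
Chained index = 100 × 1.053949 × 1.045505 × 0.982387 = 108.2501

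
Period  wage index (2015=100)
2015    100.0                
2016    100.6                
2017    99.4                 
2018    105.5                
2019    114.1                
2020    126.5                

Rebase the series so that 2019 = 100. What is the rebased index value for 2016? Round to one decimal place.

Rebased(2016) = 100.6 / 114.1 × 100 = 88.1683

88.2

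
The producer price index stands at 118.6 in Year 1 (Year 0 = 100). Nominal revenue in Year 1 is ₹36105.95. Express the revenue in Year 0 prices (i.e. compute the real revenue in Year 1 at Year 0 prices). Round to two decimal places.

30443.47

Real = Nominal ÷ (Index/100) = 36105.95 ÷ (118.6/100)
     = 36105.95 ÷ 1.186 = 30443.4654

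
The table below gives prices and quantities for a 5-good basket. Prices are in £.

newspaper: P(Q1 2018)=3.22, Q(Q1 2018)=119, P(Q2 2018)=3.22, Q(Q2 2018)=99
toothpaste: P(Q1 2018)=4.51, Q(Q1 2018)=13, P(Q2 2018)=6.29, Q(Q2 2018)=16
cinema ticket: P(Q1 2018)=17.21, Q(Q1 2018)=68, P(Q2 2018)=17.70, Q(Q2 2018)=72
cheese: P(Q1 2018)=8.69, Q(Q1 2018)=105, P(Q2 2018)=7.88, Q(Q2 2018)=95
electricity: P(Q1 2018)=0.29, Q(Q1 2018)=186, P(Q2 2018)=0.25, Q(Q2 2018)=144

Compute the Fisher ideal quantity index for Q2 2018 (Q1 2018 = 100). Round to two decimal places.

Laspeyres component (base-period weights):
ΣP(Q1 2018)Q(Q2 2018) = 3.22×99 + 4.51×16 + 17.21×72 + 8.69×95 + 0.29×144 = 318.78 + 72.16 + 1239.12 + 825.55 + 41.76 = 2497.37
ΣP(Q1 2018)Q(Q1 2018) = 3.22×119 + 4.51×13 + 17.21×68 + 8.69×105 + 0.29×186 = 383.18 + 58.63 + 1170.28 + 912.45 + 53.94 = 2578.48
L = 2497.37 / 2578.48 × 100 = 96.8543
Paasche component (current-period weights):
ΣP(Q2 2018)Q(Q2 2018) = 3.22×99 + 6.29×16 + 17.70×72 + 7.88×95 + 0.25×144 = 318.78 + 100.64 + 1274.4 + 748.6 + 36 = 2478.42
ΣP(Q2 2018)Q(Q1 2018) = 3.22×119 + 6.29×13 + 17.70×68 + 7.88×105 + 0.25×186 = 383.18 + 81.77 + 1203.6 + 827.4 + 46.5 = 2542.45
P = 2478.42 / 2542.45 × 100 = 97.4816
Fisher = √(L × P) = √(96.8543 × 97.4816) = 97.1674

97.17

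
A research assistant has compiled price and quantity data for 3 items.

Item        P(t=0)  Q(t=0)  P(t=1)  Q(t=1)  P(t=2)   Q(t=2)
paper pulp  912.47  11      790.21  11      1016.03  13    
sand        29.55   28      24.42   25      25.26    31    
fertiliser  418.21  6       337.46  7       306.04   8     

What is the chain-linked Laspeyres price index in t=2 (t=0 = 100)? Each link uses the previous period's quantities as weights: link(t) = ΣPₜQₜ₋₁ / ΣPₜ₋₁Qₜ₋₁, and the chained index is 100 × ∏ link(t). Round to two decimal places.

101.95

Link t=0→t=1:
ΣP(t=1)Q(t=0) = 790.21×11 + 24.42×28 + 337.46×6 = 8692.31 + 683.76 + 2024.76 = 11400.83
ΣP(t=0)Q(t=0) = 912.47×11 + 29.55×28 + 418.21×6 = 10037.17 + 827.4 + 2509.26 = 13373.83
link = 11400.83/13373.83 = 0.852473
Link t=1→t=2:
ΣP(t=2)Q(t=1) = 1016.03×11 + 25.26×25 + 306.04×7 = 11176.33 + 631.5 + 2142.28 = 13950.11
ΣP(t=1)Q(t=1) = 790.21×11 + 24.42×25 + 337.46×7 = 8692.31 + 610.5 + 2362.22 = 11665.03
link = 13950.11/11665.03 = 1.195891
Chained index = 100 × 0.852473 × 1.195891 = 101.9465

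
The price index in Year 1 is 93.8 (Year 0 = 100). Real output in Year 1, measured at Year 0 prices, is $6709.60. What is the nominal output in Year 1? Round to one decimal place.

6293.6

Nominal = Real × (Index/100) = 6709.60 × (93.8/100)
        = 6709.60 × 0.938 = 6293.6048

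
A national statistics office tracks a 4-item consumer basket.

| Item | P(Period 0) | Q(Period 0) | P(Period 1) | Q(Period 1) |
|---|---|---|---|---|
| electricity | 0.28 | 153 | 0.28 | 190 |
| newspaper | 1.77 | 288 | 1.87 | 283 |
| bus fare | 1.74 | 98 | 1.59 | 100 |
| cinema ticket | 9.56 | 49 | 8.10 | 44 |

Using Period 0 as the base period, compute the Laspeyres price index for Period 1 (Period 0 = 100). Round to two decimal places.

Laspeyres price index uses base-period quantities as weights.
ΣP(Period 1)·Q(Period 0) = 0.28×153 + 1.87×288 + 1.59×98 + 8.10×49 = 42.84 + 538.56 + 155.82 + 396.9 = 1134.12
ΣP(Period 0)·Q(Period 0) = 0.28×153 + 1.77×288 + 1.74×98 + 9.56×49 = 42.84 + 509.76 + 170.52 + 468.44 = 1191.56
Index = 1134.12 / 1191.56 × 100 = 95.1794

95.18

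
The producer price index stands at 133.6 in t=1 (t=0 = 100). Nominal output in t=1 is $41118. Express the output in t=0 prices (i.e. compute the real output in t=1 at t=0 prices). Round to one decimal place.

30776.9

Real = Nominal ÷ (Index/100) = 41118 ÷ (133.6/100)
     = 41118 ÷ 1.336 = 30776.9461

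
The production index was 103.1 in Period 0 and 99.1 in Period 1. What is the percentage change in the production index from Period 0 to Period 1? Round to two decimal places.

-3.88%

Change = (99.1 − 103.1) / 103.1 × 100
       = -4.0 / 103.1 × 100 = -3.8797%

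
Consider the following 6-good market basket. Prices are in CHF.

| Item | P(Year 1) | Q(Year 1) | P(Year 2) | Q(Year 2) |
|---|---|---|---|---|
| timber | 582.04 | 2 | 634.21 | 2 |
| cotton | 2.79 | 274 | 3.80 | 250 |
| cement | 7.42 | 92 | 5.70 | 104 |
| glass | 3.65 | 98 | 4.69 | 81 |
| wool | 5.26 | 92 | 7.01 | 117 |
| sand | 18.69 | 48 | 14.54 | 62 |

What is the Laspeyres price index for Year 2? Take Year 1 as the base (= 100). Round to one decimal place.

106.6

Laspeyres price index uses base-period quantities as weights.
ΣP(Year 2)·Q(Year 1) = 634.21×2 + 3.80×274 + 5.70×92 + 4.69×98 + 7.01×92 + 14.54×48 = 1268.42 + 1041.2 + 524.4 + 459.62 + 644.92 + 697.92 = 4636.48
ΣP(Year 1)·Q(Year 1) = 582.04×2 + 2.79×274 + 7.42×92 + 3.65×98 + 5.26×92 + 18.69×48 = 1164.08 + 764.46 + 682.64 + 357.7 + 483.92 + 897.12 = 4349.92
Index = 4636.48 / 4349.92 × 100 = 106.5877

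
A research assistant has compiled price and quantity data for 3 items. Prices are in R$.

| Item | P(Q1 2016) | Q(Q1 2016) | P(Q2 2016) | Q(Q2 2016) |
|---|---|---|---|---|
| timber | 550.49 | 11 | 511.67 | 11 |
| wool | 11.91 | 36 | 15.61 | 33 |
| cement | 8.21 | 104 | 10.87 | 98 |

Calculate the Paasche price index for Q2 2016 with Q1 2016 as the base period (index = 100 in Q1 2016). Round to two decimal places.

99.39

Paasche price index uses current-period quantities as weights.
ΣP(Q2 2016)·Q(Q2 2016) = 511.67×11 + 15.61×33 + 10.87×98 = 5628.37 + 515.13 + 1065.26 = 7208.76
ΣP(Q1 2016)·Q(Q2 2016) = 550.49×11 + 11.91×33 + 8.21×98 = 6055.39 + 393.03 + 804.58 = 7253
Index = 7208.76 / 7253 × 100 = 99.3900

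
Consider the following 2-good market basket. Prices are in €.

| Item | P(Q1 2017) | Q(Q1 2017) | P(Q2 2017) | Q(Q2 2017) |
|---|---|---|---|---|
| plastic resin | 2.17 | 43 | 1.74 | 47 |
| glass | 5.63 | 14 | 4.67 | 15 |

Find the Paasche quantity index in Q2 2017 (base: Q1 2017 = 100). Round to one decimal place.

Paasche quantity index uses current-period prices as weights.
ΣP(Q2 2017)·Q(Q2 2017) = 1.74×47 + 4.67×15 = 81.78 + 70.05 = 151.83
ΣP(Q2 2017)·Q(Q1 2017) = 1.74×43 + 4.67×14 = 74.82 + 65.38 = 140.2
Index = 151.83 / 140.2 × 100 = 108.2953

108.3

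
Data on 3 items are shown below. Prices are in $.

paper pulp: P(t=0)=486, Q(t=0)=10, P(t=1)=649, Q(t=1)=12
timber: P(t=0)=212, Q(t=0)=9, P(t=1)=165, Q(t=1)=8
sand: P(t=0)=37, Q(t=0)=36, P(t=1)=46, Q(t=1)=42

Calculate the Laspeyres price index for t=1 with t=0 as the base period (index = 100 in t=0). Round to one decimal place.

Laspeyres price index uses base-period quantities as weights.
ΣP(t=1)·Q(t=0) = 649×10 + 165×9 + 46×36 = 6490 + 1485 + 1656 = 9631
ΣP(t=0)·Q(t=0) = 486×10 + 212×9 + 37×36 = 4860 + 1908 + 1332 = 8100
Index = 9631 / 8100 × 100 = 118.9012

118.9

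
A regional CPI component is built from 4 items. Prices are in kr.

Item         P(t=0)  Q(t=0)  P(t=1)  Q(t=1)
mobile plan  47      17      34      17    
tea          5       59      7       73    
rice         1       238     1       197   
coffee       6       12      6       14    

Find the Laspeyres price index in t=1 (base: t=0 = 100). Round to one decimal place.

Laspeyres price index uses base-period quantities as weights.
ΣP(t=1)·Q(t=0) = 34×17 + 7×59 + 1×238 + 6×12 = 578 + 413 + 238 + 72 = 1301
ΣP(t=0)·Q(t=0) = 47×17 + 5×59 + 1×238 + 6×12 = 799 + 295 + 238 + 72 = 1404
Index = 1301 / 1404 × 100 = 92.6638

92.7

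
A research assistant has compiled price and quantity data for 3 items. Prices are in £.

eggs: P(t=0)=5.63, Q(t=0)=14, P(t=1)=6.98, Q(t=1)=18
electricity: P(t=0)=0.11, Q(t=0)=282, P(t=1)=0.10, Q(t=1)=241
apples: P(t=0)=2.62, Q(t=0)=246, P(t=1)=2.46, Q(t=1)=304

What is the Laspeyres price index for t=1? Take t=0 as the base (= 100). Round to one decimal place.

Laspeyres price index uses base-period quantities as weights.
ΣP(t=1)·Q(t=0) = 6.98×14 + 0.10×282 + 2.46×246 = 97.72 + 28.2 + 605.16 = 731.08
ΣP(t=0)·Q(t=0) = 5.63×14 + 0.11×282 + 2.62×246 = 78.82 + 31.02 + 644.52 = 754.36
Index = 731.08 / 754.36 × 100 = 96.9139

96.9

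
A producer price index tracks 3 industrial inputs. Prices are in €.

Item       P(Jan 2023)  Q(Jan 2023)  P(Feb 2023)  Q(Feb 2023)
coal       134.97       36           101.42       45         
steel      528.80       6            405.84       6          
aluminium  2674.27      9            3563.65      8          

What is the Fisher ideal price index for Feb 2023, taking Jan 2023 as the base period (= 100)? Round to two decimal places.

117.37

Laspeyres component (base-period weights):
ΣP(Feb 2023)Q(Jan 2023) = 101.42×36 + 405.84×6 + 3563.65×9 = 3651.12 + 2435.04 + 32072.85 = 38159.01
ΣP(Jan 2023)Q(Jan 2023) = 134.97×36 + 528.80×6 + 2674.27×9 = 4858.92 + 3172.8 + 24068.43 = 32100.15
L = 38159.01 / 32100.15 × 100 = 118.8749
Paasche component (current-period weights):
ΣP(Feb 2023)Q(Feb 2023) = 101.42×45 + 405.84×6 + 3563.65×8 = 4563.9 + 2435.04 + 28509.2 = 35508.14
ΣP(Jan 2023)Q(Feb 2023) = 134.97×45 + 528.80×6 + 2674.27×8 = 6073.65 + 3172.8 + 21394.16 = 30640.61
P = 35508.14 / 30640.61 × 100 = 115.8859
Fisher = √(L × P) = √(118.8749 × 115.8859) = 117.3709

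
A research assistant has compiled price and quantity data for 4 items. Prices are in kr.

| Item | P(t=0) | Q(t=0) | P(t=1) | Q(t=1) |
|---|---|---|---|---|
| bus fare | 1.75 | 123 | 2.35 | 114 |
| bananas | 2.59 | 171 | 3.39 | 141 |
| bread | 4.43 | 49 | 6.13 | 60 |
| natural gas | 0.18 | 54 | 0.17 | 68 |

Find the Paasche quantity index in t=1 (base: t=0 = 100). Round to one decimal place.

Paasche quantity index uses current-period prices as weights.
ΣP(t=1)·Q(t=1) = 2.35×114 + 3.39×141 + 6.13×60 + 0.17×68 = 267.9 + 477.99 + 367.8 + 11.56 = 1125.25
ΣP(t=1)·Q(t=0) = 2.35×123 + 3.39×171 + 6.13×49 + 0.17×54 = 289.05 + 579.69 + 300.37 + 9.18 = 1178.29
Index = 1125.25 / 1178.29 × 100 = 95.4986

95.5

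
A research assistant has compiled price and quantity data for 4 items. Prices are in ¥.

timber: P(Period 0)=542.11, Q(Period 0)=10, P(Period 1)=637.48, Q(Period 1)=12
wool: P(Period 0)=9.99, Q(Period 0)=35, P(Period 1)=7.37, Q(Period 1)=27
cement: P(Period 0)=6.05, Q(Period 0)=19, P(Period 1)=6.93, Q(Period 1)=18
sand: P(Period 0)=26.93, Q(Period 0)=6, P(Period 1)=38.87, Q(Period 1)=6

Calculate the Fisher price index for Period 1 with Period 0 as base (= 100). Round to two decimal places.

Laspeyres component (base-period weights):
ΣP(Period 1)Q(Period 0) = 637.48×10 + 7.37×35 + 6.93×19 + 38.87×6 = 6374.8 + 257.95 + 131.67 + 233.22 = 6997.64
ΣP(Period 0)Q(Period 0) = 542.11×10 + 9.99×35 + 6.05×19 + 26.93×6 = 5421.1 + 349.65 + 114.95 + 161.58 = 6047.28
L = 6997.64 / 6047.28 × 100 = 115.7155
Paasche component (current-period weights):
ΣP(Period 1)Q(Period 1) = 637.48×12 + 7.37×27 + 6.93×18 + 38.87×6 = 7649.76 + 198.99 + 124.74 + 233.22 = 8206.71
ΣP(Period 0)Q(Period 1) = 542.11×12 + 9.99×27 + 6.05×18 + 26.93×6 = 6505.32 + 269.73 + 108.9 + 161.58 = 7045.53
P = 8206.71 / 7045.53 × 100 = 116.4811
Fisher = √(L × P) = √(115.7155 × 116.4811) = 116.0977

116.10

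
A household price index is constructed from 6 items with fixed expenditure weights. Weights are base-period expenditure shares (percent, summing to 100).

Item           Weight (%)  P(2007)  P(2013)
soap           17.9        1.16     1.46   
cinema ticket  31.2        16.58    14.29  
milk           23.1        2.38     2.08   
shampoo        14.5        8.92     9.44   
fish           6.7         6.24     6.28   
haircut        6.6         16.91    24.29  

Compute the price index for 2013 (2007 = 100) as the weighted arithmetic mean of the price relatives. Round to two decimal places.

101.18

soap: 17.9 × (1.46/1.16) = 17.9 × 1.258621 = 22.5293
cinema ticket: 31.2 × (14.29/16.58) = 31.2 × 0.861882 = 26.8907
milk: 23.1 × (2.08/2.38) = 23.1 × 0.873950 = 20.1882
shampoo: 14.5 × (9.44/8.92) = 14.5 × 1.058296 = 15.3453
fish: 6.7 × (6.28/6.24) = 6.7 × 1.006410 = 6.7429
haircut: 6.6 × (24.29/16.91) = 6.6 × 1.436428 = 9.4804
Index = Σ wᵢ·(p₁ᵢ/p₀ᵢ) = 22.5293 + 26.8907 + 20.1882 + 15.3453 + 6.7429 + 9.4804 = 101.1769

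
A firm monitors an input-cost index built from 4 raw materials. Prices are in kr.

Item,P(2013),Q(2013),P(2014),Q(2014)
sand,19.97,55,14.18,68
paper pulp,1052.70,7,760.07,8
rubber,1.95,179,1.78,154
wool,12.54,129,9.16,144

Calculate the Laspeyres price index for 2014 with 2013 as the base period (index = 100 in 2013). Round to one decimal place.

72.8

Laspeyres price index uses base-period quantities as weights.
ΣP(2014)·Q(2013) = 14.18×55 + 760.07×7 + 1.78×179 + 9.16×129 = 779.9 + 5320.49 + 318.62 + 1181.64 = 7600.65
ΣP(2013)·Q(2013) = 19.97×55 + 1052.70×7 + 1.95×179 + 12.54×129 = 1098.35 + 7368.9 + 349.05 + 1617.66 = 10433.96
Index = 7600.65 / 10433.96 × 100 = 72.8453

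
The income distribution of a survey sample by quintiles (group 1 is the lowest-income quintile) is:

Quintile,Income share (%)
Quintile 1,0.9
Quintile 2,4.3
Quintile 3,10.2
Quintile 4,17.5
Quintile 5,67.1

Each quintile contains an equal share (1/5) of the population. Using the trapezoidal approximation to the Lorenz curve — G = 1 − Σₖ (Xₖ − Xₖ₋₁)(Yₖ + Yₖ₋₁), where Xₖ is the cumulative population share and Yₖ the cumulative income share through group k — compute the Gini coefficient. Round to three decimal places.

Cumulative income shares Yₖ: 0.0090, 0.0520, 0.1540, 0.3290, 1.0000
Σ (Xₖ−Xₖ₋₁)(Yₖ+Yₖ₋₁) = (1/5)(0.0090+0.0000) + (1/5)(0.0520+0.0090) + (1/5)(0.1540+0.0520) + (1/5)(0.3290+0.1540) + (1/5)(1.0000+0.3290)
  = 0.0018 + 0.0122 + 0.0412 + 0.0966 + 0.2658 = 0.4176
G = 1 − 0.4176 = 0.5824

0.582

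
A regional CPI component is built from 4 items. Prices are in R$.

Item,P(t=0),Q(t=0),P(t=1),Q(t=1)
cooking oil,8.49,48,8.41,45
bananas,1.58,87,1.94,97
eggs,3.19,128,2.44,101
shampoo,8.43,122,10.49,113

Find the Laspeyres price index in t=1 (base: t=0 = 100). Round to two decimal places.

Laspeyres price index uses base-period quantities as weights.
ΣP(t=1)·Q(t=0) = 8.41×48 + 1.94×87 + 2.44×128 + 10.49×122 = 403.68 + 168.78 + 312.32 + 1279.78 = 2164.56
ΣP(t=0)·Q(t=0) = 8.49×48 + 1.58×87 + 3.19×128 + 8.43×122 = 407.52 + 137.46 + 408.32 + 1028.46 = 1981.76
Index = 2164.56 / 1981.76 × 100 = 109.2241

109.22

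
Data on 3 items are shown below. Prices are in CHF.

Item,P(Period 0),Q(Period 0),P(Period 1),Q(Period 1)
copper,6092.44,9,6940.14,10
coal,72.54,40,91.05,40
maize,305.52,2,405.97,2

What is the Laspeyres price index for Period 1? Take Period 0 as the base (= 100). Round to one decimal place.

114.7

Laspeyres price index uses base-period quantities as weights.
ΣP(Period 1)·Q(Period 0) = 6940.14×9 + 91.05×40 + 405.97×2 = 62461.26 + 3642 + 811.94 = 66915.2
ΣP(Period 0)·Q(Period 0) = 6092.44×9 + 72.54×40 + 305.52×2 = 54831.96 + 2901.6 + 611.04 = 58344.6
Index = 66915.2 / 58344.6 × 100 = 114.6896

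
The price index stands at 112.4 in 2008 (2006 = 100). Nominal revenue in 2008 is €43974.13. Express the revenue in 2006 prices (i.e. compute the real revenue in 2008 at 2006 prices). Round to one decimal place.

Real = Nominal ÷ (Index/100) = 43974.13 ÷ (112.4/100)
     = 43974.13 ÷ 1.124 = 39122.8915

39122.9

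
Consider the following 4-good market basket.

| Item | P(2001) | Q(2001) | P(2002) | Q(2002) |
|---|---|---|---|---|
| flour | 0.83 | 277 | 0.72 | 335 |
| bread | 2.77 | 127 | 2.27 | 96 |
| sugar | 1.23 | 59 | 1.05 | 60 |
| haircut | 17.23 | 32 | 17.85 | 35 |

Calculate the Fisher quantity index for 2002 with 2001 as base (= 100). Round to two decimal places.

Laspeyres component (base-period weights):
ΣP(2001)Q(2002) = 0.83×335 + 2.77×96 + 1.23×60 + 17.23×35 = 278.05 + 265.92 + 73.8 + 603.05 = 1220.82
ΣP(2001)Q(2001) = 0.83×277 + 2.77×127 + 1.23×59 + 17.23×32 = 229.91 + 351.79 + 72.57 + 551.36 = 1205.63
L = 1220.82 / 1205.63 × 100 = 101.2599
Paasche component (current-period weights):
ΣP(2002)Q(2002) = 0.72×335 + 2.27×96 + 1.05×60 + 17.85×35 = 241.2 + 217.92 + 63 + 624.75 = 1146.87
ΣP(2002)Q(2001) = 0.72×277 + 2.27×127 + 1.05×59 + 17.85×32 = 199.44 + 288.29 + 61.95 + 571.2 = 1120.88
P = 1146.87 / 1120.88 × 100 = 102.3187
Fisher = √(L × P) = √(101.2599 × 102.3187) = 101.7879

101.79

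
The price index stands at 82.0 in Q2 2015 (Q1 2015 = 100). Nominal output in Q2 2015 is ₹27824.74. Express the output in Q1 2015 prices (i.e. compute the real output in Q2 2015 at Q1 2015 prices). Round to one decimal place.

33932.6

Real = Nominal ÷ (Index/100) = 27824.74 ÷ (82.0/100)
     = 27824.74 ÷ 0.820 = 33932.6098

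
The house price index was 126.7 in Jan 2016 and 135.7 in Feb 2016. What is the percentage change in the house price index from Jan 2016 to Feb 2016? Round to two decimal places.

7.10%

Change = (135.7 − 126.7) / 126.7 × 100
       = 9.0 / 126.7 × 100 = 7.1034%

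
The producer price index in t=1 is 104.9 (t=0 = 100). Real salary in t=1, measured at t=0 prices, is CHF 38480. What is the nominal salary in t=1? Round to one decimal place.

40365.5

Nominal = Real × (Index/100) = 38480 × (104.9/100)
        = 38480 × 1.049 = 40365.5200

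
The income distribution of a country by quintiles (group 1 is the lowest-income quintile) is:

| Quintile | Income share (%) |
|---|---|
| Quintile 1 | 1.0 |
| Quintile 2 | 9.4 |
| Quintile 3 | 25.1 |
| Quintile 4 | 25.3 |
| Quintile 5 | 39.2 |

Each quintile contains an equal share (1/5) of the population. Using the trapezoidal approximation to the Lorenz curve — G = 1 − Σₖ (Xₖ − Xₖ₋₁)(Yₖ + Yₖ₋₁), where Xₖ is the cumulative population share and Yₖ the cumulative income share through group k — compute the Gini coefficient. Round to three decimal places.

0.369

Cumulative income shares Yₖ: 0.0100, 0.1040, 0.3550, 0.6080, 1.0000
Σ (Xₖ−Xₖ₋₁)(Yₖ+Yₖ₋₁) = (1/5)(0.0100+0.0000) + (1/5)(0.1040+0.0100) + (1/5)(0.3550+0.1040) + (1/5)(0.6080+0.3550) + (1/5)(1.0000+0.6080)
  = 0.0020 + 0.0228 + 0.0918 + 0.1926 + 0.3216 = 0.6308
G = 1 − 0.6308 = 0.3692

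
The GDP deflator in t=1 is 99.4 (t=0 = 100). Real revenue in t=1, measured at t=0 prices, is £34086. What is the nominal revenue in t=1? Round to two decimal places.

33881.48

Nominal = Real × (Index/100) = 34086 × (99.4/100)
        = 34086 × 0.994 = 33881.4840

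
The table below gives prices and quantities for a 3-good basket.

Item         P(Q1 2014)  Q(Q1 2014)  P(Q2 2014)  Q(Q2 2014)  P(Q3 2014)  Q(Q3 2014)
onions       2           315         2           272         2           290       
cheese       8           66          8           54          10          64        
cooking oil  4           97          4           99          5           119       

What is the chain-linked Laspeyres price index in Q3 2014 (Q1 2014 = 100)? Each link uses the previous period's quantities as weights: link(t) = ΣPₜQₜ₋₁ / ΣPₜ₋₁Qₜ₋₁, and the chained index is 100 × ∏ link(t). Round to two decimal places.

115.09

Link Q1 2014→Q2 2014:
ΣP(Q2 2014)Q(Q1 2014) = 2×315 + 8×66 + 4×97 = 630 + 528 + 388 = 1546
ΣP(Q1 2014)Q(Q1 2014) = 2×315 + 8×66 + 4×97 = 630 + 528 + 388 = 1546
link = 1546/1546 = 1.000000
Link Q2 2014→Q3 2014:
ΣP(Q3 2014)Q(Q2 2014) = 2×272 + 10×54 + 5×99 = 544 + 540 + 495 = 1579
ΣP(Q2 2014)Q(Q2 2014) = 2×272 + 8×54 + 4×99 = 544 + 432 + 396 = 1372
link = 1579/1372 = 1.150875
Chained index = 100 × 1.000000 × 1.150875 = 115.0875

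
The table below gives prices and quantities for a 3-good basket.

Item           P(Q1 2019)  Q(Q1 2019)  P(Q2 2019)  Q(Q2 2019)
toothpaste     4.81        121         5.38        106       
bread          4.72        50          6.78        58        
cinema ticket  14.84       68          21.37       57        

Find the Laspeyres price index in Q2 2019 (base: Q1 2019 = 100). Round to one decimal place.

133.7

Laspeyres price index uses base-period quantities as weights.
ΣP(Q2 2019)·Q(Q1 2019) = 5.38×121 + 6.78×50 + 21.37×68 = 650.98 + 339 + 1453.16 = 2443.14
ΣP(Q1 2019)·Q(Q1 2019) = 4.81×121 + 4.72×50 + 14.84×68 = 582.01 + 236 + 1009.12 = 1827.13
Index = 2443.14 / 1827.13 × 100 = 133.7146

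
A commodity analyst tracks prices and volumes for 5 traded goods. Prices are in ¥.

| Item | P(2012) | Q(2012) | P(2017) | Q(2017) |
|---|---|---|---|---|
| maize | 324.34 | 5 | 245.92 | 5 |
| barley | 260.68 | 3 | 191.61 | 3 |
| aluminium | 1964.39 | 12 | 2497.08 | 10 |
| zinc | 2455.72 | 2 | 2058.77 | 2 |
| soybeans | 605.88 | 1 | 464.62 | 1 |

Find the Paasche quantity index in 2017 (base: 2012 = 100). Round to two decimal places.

Paasche quantity index uses current-period prices as weights.
ΣP(2017)·Q(2017) = 245.92×5 + 191.61×3 + 2497.08×10 + 2058.77×2 + 464.62×1 = 1229.6 + 574.83 + 24970.8 + 4117.54 + 464.62 = 31357.39
ΣP(2017)·Q(2012) = 245.92×5 + 191.61×3 + 2497.08×12 + 2058.77×2 + 464.62×1 = 1229.6 + 574.83 + 29964.96 + 4117.54 + 464.62 = 36351.55
Index = 31357.39 / 36351.55 × 100 = 86.2615

86.26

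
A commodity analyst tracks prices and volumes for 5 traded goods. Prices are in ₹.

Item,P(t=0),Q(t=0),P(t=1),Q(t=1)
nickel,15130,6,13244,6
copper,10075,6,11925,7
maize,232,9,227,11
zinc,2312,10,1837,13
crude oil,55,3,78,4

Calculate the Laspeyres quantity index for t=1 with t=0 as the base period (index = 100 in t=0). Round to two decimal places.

109.93

Laspeyres quantity index uses base-period prices as weights.
ΣP(t=0)·Q(t=1) = 15130×6 + 10075×7 + 232×11 + 2312×13 + 55×4 = 90780 + 70525 + 2552 + 30056 + 220 = 194133
ΣP(t=0)·Q(t=0) = 15130×6 + 10075×6 + 232×9 + 2312×10 + 55×3 = 90780 + 60450 + 2088 + 23120 + 165 = 176603
Index = 194133 / 176603 × 100 = 109.9262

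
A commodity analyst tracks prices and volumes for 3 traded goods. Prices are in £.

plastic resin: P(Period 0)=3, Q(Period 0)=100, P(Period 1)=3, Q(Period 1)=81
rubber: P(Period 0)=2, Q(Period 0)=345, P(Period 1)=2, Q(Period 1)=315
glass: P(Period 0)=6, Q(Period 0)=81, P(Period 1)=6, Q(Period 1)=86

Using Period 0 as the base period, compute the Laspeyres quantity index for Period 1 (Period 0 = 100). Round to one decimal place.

94.1

Laspeyres quantity index uses base-period prices as weights.
ΣP(Period 0)·Q(Period 1) = 3×81 + 2×315 + 6×86 = 243 + 630 + 516 = 1389
ΣP(Period 0)·Q(Period 0) = 3×100 + 2×345 + 6×81 = 300 + 690 + 486 = 1476
Index = 1389 / 1476 × 100 = 94.1057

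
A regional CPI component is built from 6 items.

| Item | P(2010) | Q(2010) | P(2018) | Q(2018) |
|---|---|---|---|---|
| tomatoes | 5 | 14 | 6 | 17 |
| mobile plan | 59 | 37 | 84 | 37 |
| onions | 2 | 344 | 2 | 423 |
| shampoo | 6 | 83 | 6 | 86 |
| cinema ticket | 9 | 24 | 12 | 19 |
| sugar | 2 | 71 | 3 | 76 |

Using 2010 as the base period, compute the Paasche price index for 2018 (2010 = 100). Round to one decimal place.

127.2

Paasche price index uses current-period quantities as weights.
ΣP(2018)·Q(2018) = 6×17 + 84×37 + 2×423 + 6×86 + 12×19 + 3×76 = 102 + 3108 + 846 + 516 + 228 + 228 = 5028
ΣP(2010)·Q(2018) = 5×17 + 59×37 + 2×423 + 6×86 + 9×19 + 2×76 = 85 + 2183 + 846 + 516 + 171 + 152 = 3953
Index = 5028 / 3953 × 100 = 127.1945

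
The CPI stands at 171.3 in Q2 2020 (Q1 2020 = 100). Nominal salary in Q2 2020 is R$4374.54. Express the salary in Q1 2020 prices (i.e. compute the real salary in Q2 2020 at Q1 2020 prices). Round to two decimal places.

Real = Nominal ÷ (Index/100) = 4374.54 ÷ (171.3/100)
     = 4374.54 ÷ 1.713 = 2553.7303

2553.73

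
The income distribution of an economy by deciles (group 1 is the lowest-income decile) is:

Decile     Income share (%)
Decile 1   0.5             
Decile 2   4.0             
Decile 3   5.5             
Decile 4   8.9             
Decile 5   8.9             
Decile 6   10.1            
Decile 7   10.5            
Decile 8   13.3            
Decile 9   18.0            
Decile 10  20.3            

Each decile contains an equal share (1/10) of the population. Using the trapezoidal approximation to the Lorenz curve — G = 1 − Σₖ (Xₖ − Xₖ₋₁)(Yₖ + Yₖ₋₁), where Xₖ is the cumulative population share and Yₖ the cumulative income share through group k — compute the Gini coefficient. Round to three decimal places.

0.321

Cumulative income shares Yₖ: 0.0050, 0.0450, 0.1000, 0.1890, 0.2780, 0.3790, 0.4840, 0.6170, 0.7970, 1.0000
Σ (Xₖ−Xₖ₋₁)(Yₖ+Yₖ₋₁) = (1/10)(0.0050+0.0000) + (1/10)(0.0450+0.0050) + (1/10)(0.1000+0.0450) + (1/10)(0.1890+0.1000) + (1/10)(0.2780+0.1890) + (1/10)(0.3790+0.2780) + (1/10)(0.4840+0.3790) + (1/10)(0.6170+0.4840) + (1/10)(0.7970+0.6170) + (1/10)(1.0000+0.7970)
  = 0.0005 + 0.0050 + 0.0145 + 0.0289 + 0.0467 + 0.0657 + 0.0863 + 0.1101 + 0.1414 + 0.1797 = 0.6788
G = 1 − 0.6788 = 0.3212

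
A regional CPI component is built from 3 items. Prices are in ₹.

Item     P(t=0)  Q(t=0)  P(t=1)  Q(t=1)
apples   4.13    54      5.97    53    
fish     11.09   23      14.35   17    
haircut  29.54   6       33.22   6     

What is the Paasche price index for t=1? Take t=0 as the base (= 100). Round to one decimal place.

129.9

Paasche price index uses current-period quantities as weights.
ΣP(t=1)·Q(t=1) = 5.97×53 + 14.35×17 + 33.22×6 = 316.41 + 243.95 + 199.32 = 759.68
ΣP(t=0)·Q(t=1) = 4.13×53 + 11.09×17 + 29.54×6 = 218.89 + 188.53 + 177.24 = 584.66
Index = 759.68 / 584.66 × 100 = 129.9353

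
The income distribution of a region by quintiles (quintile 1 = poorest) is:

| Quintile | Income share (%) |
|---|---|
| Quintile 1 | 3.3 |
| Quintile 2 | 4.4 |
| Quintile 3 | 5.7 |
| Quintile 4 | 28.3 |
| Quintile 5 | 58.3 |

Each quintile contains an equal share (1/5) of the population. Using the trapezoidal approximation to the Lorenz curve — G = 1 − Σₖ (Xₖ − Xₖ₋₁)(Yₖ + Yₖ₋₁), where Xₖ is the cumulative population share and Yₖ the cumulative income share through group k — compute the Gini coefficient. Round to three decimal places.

Cumulative income shares Yₖ: 0.0330, 0.0770, 0.1340, 0.4170, 1.0000
Σ (Xₖ−Xₖ₋₁)(Yₖ+Yₖ₋₁) = (1/5)(0.0330+0.0000) + (1/5)(0.0770+0.0330) + (1/5)(0.1340+0.0770) + (1/5)(0.4170+0.1340) + (1/5)(1.0000+0.4170)
  = 0.0066 + 0.0220 + 0.0422 + 0.1102 + 0.2834 = 0.4644
G = 1 − 0.4644 = 0.5356

0.536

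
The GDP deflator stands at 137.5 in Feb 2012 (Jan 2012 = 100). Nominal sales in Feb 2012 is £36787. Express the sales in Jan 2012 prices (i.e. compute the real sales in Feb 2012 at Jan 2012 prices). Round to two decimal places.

Real = Nominal ÷ (Index/100) = 36787 ÷ (137.5/100)
     = 36787 ÷ 1.375 = 26754.1818

26754.18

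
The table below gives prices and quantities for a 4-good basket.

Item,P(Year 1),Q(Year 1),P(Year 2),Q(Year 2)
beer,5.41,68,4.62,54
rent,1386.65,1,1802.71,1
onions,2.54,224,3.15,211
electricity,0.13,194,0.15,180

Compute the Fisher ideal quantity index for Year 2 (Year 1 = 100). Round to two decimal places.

95.76

Laspeyres component (base-period weights):
ΣP(Year 1)Q(Year 2) = 5.41×54 + 1386.65×1 + 2.54×211 + 0.13×180 = 292.14 + 1386.65 + 535.94 + 23.4 = 2238.13
ΣP(Year 1)Q(Year 1) = 5.41×68 + 1386.65×1 + 2.54×224 + 0.13×194 = 367.88 + 1386.65 + 568.96 + 25.22 = 2348.71
L = 2238.13 / 2348.71 × 100 = 95.2919
Paasche component (current-period weights):
ΣP(Year 2)Q(Year 2) = 4.62×54 + 1802.71×1 + 3.15×211 + 0.15×180 = 249.48 + 1802.71 + 664.65 + 27 = 2743.84
ΣP(Year 2)Q(Year 1) = 4.62×68 + 1802.71×1 + 3.15×224 + 0.15×194 = 314.16 + 1802.71 + 705.6 + 29.1 = 2851.57
P = 2743.84 / 2851.57 × 100 = 96.2221
Fisher = √(L × P) = √(95.2919 × 96.2221) = 95.7559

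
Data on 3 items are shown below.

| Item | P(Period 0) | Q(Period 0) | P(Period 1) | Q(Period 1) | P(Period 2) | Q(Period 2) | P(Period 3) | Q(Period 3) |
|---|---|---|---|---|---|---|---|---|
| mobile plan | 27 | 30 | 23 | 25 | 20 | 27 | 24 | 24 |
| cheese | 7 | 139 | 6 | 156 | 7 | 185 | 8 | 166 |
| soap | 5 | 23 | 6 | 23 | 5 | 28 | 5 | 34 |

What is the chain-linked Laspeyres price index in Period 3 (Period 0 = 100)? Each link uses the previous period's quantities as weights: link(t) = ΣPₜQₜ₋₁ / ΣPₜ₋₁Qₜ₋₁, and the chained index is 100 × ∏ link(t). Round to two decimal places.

Link Period 0→Period 1:
ΣP(Period 1)Q(Period 0) = 23×30 + 6×139 + 6×23 = 690 + 834 + 138 = 1662
ΣP(Period 0)Q(Period 0) = 27×30 + 7×139 + 5×23 = 810 + 973 + 115 = 1898
link = 1662/1898 = 0.875659
Link Period 1→Period 2:
ΣP(Period 2)Q(Period 1) = 20×25 + 7×156 + 5×23 = 500 + 1092 + 115 = 1707
ΣP(Period 1)Q(Period 1) = 23×25 + 6×156 + 6×23 = 575 + 936 + 138 = 1649
link = 1707/1649 = 1.035173
Link Period 2→Period 3:
ΣP(Period 3)Q(Period 2) = 24×27 + 8×185 + 5×28 = 648 + 1480 + 140 = 2268
ΣP(Period 2)Q(Period 2) = 20×27 + 7×185 + 5×28 = 540 + 1295 + 140 = 1975
link = 2268/1975 = 1.148354
Chained index = 100 × 0.875659 × 1.035173 × 1.148354 = 104.0935

104.09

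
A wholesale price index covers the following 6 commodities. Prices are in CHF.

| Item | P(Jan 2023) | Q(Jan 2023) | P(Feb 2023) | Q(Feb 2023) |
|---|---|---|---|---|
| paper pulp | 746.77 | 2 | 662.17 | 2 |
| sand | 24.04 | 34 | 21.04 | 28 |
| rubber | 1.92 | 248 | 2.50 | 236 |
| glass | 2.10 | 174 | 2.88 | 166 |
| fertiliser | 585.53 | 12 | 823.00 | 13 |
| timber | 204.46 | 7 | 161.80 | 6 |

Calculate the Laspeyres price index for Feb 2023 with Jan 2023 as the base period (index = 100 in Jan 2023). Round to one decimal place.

Laspeyres price index uses base-period quantities as weights.
ΣP(Feb 2023)·Q(Jan 2023) = 662.17×2 + 21.04×34 + 2.50×248 + 2.88×174 + 823.00×12 + 161.80×7 = 1324.34 + 715.36 + 620 + 501.12 + 9876 + 1132.6 = 14169.42
ΣP(Jan 2023)·Q(Jan 2023) = 746.77×2 + 24.04×34 + 1.92×248 + 2.10×174 + 585.53×12 + 204.46×7 = 1493.54 + 817.36 + 476.16 + 365.4 + 7026.36 + 1431.22 = 11610.04
Index = 14169.42 / 11610.04 × 100 = 122.0445

122.0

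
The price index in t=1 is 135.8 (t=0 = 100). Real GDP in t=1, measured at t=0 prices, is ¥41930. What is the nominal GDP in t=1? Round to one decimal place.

56940.9

Nominal = Real × (Index/100) = 41930 × (135.8/100)
        = 41930 × 1.358 = 56940.9400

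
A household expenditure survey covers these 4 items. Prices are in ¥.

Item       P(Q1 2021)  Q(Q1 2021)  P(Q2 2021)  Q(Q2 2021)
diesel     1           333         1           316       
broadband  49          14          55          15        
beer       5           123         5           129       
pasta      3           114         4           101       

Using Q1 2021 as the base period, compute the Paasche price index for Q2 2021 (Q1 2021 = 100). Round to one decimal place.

Paasche price index uses current-period quantities as weights.
ΣP(Q2 2021)·Q(Q2 2021) = 1×316 + 55×15 + 5×129 + 4×101 = 316 + 825 + 645 + 404 = 2190
ΣP(Q1 2021)·Q(Q2 2021) = 1×316 + 49×15 + 5×129 + 3×101 = 316 + 735 + 645 + 303 = 1999
Index = 2190 / 1999 × 100 = 109.5548

109.6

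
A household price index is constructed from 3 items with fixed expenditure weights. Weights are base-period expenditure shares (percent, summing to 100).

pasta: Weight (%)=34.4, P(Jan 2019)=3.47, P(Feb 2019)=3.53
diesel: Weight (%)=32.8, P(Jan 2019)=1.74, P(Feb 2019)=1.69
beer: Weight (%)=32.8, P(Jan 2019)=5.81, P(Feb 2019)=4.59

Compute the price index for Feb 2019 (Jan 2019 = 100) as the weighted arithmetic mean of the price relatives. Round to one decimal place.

92.8

pasta: 34.4 × (3.53/3.47) = 34.4 × 1.017291 = 34.9948
diesel: 32.8 × (1.69/1.74) = 32.8 × 0.971264 = 31.8575
beer: 32.8 × (4.59/5.81) = 32.8 × 0.790017 = 25.9126
Index = Σ wᵢ·(p₁ᵢ/p₀ᵢ) = 34.9948 + 31.8575 + 25.9126 = 92.7648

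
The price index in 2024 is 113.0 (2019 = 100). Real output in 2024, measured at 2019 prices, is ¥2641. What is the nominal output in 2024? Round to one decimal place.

2984.3

Nominal = Real × (Index/100) = 2641 × (113.0/100)
        = 2641 × 1.130 = 2984.3300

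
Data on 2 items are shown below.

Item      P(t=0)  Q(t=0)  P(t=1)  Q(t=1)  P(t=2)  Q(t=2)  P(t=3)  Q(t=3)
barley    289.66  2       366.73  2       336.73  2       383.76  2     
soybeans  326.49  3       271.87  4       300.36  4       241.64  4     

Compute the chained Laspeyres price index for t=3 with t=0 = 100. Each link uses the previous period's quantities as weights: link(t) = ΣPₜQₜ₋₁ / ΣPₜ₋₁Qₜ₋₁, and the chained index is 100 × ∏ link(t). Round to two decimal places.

94.64

Link t=0→t=1:
ΣP(t=1)Q(t=0) = 366.73×2 + 271.87×3 = 733.46 + 815.61 = 1549.07
ΣP(t=0)Q(t=0) = 289.66×2 + 326.49×3 = 579.32 + 979.47 = 1558.79
link = 1549.07/1558.79 = 0.993764
Link t=1→t=2:
ΣP(t=2)Q(t=1) = 336.73×2 + 300.36×4 = 673.46 + 1201.44 = 1874.9
ΣP(t=1)Q(t=1) = 366.73×2 + 271.87×4 = 733.46 + 1087.48 = 1820.94
link = 1874.9/1820.94 = 1.029633
Link t=2→t=3:
ΣP(t=3)Q(t=2) = 383.76×2 + 241.64×4 = 767.52 + 966.56 = 1734.08
ΣP(t=2)Q(t=2) = 336.73×2 + 300.36×4 = 673.46 + 1201.44 = 1874.9
link = 1734.08/1874.9 = 0.924892
Chained index = 100 × 0.993764 × 1.029633 × 0.924892 = 94.6361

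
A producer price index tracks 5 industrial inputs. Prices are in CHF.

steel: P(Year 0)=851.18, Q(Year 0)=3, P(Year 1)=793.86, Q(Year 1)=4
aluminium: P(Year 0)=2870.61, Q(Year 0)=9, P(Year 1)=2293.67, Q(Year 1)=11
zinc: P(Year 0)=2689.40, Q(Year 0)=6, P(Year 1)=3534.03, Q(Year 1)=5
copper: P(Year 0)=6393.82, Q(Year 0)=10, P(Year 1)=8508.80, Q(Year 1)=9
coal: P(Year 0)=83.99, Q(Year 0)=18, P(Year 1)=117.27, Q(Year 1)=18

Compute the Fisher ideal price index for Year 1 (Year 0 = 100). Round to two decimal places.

117.78

Laspeyres component (base-period weights):
ΣP(Year 1)Q(Year 0) = 793.86×3 + 2293.67×9 + 3534.03×6 + 8508.80×10 + 117.27×18 = 2381.58 + 20643.03 + 21204.18 + 85088 + 2110.86 = 131427.65
ΣP(Year 0)Q(Year 0) = 851.18×3 + 2870.61×9 + 2689.40×6 + 6393.82×10 + 83.99×18 = 2553.54 + 25835.49 + 16136.4 + 63938.2 + 1511.82 = 109975.45
L = 131427.65 / 109975.45 × 100 = 119.5064
Paasche component (current-period weights):
ΣP(Year 1)Q(Year 1) = 793.86×4 + 2293.67×11 + 3534.03×5 + 8508.80×9 + 117.27×18 = 3175.44 + 25230.37 + 17670.15 + 76579.2 + 2110.86 = 124766.02
ΣP(Year 0)Q(Year 1) = 851.18×4 + 2870.61×11 + 2689.40×5 + 6393.82×9 + 83.99×18 = 3404.72 + 31576.71 + 13447 + 57544.38 + 1511.82 = 107484.63
P = 124766.02 / 107484.63 × 100 = 116.0780
Fisher = √(L × P) = √(119.5064 × 116.0780) = 117.7797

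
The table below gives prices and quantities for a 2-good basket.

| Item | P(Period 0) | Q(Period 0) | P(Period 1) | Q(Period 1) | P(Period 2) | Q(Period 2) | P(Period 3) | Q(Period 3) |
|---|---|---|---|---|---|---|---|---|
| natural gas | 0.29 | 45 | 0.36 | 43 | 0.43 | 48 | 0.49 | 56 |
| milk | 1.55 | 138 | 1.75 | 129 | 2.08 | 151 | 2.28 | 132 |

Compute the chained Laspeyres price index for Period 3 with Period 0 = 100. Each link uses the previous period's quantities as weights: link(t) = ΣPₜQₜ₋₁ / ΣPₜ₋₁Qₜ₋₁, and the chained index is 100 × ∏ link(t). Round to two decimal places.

148.35

Link Period 0→Period 1:
ΣP(Period 1)Q(Period 0) = 0.36×45 + 1.75×138 = 16.2 + 241.5 = 257.7
ΣP(Period 0)Q(Period 0) = 0.29×45 + 1.55×138 = 13.05 + 213.9 = 226.95
link = 257.7/226.95 = 1.135492
Link Period 1→Period 2:
ΣP(Period 2)Q(Period 1) = 0.43×43 + 2.08×129 = 18.49 + 268.32 = 286.81
ΣP(Period 1)Q(Period 1) = 0.36×43 + 1.75×129 = 15.48 + 225.75 = 241.23
link = 286.81/241.23 = 1.188948
Link Period 2→Period 3:
ΣP(Period 3)Q(Period 2) = 0.49×48 + 2.28×151 = 23.52 + 344.28 = 367.8
ΣP(Period 2)Q(Period 2) = 0.43×48 + 2.08×151 = 20.64 + 314.08 = 334.72
link = 367.8/334.72 = 1.098829
Chained index = 100 × 1.135492 × 1.188948 × 1.098829 = 148.3465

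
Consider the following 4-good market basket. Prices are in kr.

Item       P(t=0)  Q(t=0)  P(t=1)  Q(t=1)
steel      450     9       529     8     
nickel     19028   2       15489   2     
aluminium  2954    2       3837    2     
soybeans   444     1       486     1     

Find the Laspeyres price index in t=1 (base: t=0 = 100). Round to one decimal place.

90.6

Laspeyres price index uses base-period quantities as weights.
ΣP(t=1)·Q(t=0) = 529×9 + 15489×2 + 3837×2 + 486×1 = 4761 + 30978 + 7674 + 486 = 43899
ΣP(t=0)·Q(t=0) = 450×9 + 19028×2 + 2954×2 + 444×1 = 4050 + 38056 + 5908 + 444 = 48458
Index = 43899 / 48458 × 100 = 90.5919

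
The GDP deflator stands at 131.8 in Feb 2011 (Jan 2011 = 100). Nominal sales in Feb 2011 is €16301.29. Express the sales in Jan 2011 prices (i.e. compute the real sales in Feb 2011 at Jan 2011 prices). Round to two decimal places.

Real = Nominal ÷ (Index/100) = 16301.29 ÷ (131.8/100)
     = 16301.29 ÷ 1.318 = 12368.2018

12368.20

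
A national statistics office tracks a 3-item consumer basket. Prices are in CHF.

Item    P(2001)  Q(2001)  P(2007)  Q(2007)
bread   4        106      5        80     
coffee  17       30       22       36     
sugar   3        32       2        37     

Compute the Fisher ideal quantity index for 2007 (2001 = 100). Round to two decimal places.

Laspeyres component (base-period weights):
ΣP(2001)Q(2007) = 4×80 + 17×36 + 3×37 = 320 + 612 + 111 = 1043
ΣP(2001)Q(2001) = 4×106 + 17×30 + 3×32 = 424 + 510 + 96 = 1030
L = 1043 / 1030 × 100 = 101.2621
Paasche component (current-period weights):
ΣP(2007)Q(2007) = 5×80 + 22×36 + 2×37 = 400 + 792 + 74 = 1266
ΣP(2007)Q(2001) = 5×106 + 22×30 + 2×32 = 530 + 660 + 64 = 1254
P = 1266 / 1254 × 100 = 100.9569
Fisher = √(L × P) = √(101.2621 × 100.9569) = 101.1094

101.11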